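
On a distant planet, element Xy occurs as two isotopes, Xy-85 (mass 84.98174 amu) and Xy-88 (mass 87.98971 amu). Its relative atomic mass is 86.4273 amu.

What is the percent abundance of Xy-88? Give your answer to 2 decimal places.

48.06%

Let x be the fractional abundance of Xy-85; then Xy-88 has abundance 1 − x.
84.98174·x + 87.98971·(1 − x) = 86.4273
(84.98174 − 87.98971)·x = 86.4273 − 87.98971
x = -1.56241 / -3.00797 = 0.51942 → 51.94% Xy-85, 48.06% Xy-88.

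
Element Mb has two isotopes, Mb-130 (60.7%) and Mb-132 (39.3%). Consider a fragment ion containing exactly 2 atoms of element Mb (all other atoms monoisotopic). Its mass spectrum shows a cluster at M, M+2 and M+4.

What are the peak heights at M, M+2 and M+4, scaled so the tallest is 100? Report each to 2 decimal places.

The 2 Mb atoms are independent, so intensities follow the terms of (0.607 + 0.393)^2.
P(M) = 0.607^2 = 0.368449
P(M+2) = 2 × 0.607^1 × 0.393^1 = 0.477102
P(M+4) = 0.393^2 = 0.154449
The M+2 peak is largest (0.477102); scaling to 100 gives 77.23 : 100.00 : 32.37.

77.23 : 100.00 : 32.37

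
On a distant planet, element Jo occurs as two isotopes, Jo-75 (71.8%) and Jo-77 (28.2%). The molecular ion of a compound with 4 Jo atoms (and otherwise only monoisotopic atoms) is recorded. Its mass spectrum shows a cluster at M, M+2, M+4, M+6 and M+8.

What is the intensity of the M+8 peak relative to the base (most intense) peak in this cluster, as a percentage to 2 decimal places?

Term probabilities: M 0.2658, M+2 0.4175, M+4 0.2460, M+6 0.0644, M+8 0.0063. Base peak = M+2.
P(M+2) = C(4,1) × 0.718^3 × 0.282^1 = 4 × 0.37014623 × 0.2820 = 0.417525 (base)
P(M+8) = C(4,4) × 0.718^0 × 0.282^4 = 1 × 1.0000 × 0.00632407 = 0.006324
Relative intensity = 0.006324 / 0.417525 × 100 = 1.51

1.51%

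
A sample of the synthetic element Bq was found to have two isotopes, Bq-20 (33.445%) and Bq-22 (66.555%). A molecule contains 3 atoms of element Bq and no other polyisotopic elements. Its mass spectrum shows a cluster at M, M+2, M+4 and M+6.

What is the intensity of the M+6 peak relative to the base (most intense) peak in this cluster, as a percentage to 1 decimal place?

Term probabilities: M 0.0374, M+2 0.2233, M+4 0.4444, M+6 0.2948. Base peak = M+4.
P(M+4) = C(3,2) × 0.33445^1 × 0.66555^2 = 3 × 0.33445 × 0.4429568 = 0.444441 (base)
P(M+6) = C(3,3) × 0.33445^0 × 0.66555^3 = 1 × 1.0000 × 0.2948099 = 0.294810
Relative intensity = 0.294810 / 0.444441 × 100 = 66.3

66.3%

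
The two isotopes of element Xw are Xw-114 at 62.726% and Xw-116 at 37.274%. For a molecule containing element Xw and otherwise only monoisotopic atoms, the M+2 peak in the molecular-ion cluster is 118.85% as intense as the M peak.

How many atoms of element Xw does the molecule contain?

With n Xw atoms, P(M+2)/P(M) = C(n,1)·p^(n−1)q / p^n = n·q/p = n · 0.37274/0.62726.
n = 1.1885 × 0.62726/0.37274 = 2.00 ≈ 2

2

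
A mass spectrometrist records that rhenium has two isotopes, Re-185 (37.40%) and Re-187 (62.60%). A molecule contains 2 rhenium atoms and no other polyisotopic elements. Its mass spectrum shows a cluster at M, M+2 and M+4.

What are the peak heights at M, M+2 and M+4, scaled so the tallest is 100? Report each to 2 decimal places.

29.87 : 100.00 : 83.69

The 2 Re atoms are independent, so intensities follow the terms of (0.3740 + 0.6260)^2.
P(M) = 0.3740^2 = 0.139876
P(M+2) = 2 × 0.3740^1 × 0.6260^1 = 0.468248
P(M+4) = 0.6260^2 = 0.391876
The M+2 peak is largest (0.468248); scaling to 100 gives 29.87 : 100.00 : 83.69.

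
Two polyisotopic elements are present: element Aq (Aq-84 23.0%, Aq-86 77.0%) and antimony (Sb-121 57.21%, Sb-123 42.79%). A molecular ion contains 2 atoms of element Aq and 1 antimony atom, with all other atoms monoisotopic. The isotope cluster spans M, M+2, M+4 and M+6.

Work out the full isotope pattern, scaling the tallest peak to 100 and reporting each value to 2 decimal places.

Element Aq pattern (n=2): 0.0529 : 0.3542 : 0.5929
Antimony pattern (n=1): 0.5721 : 0.4279
Convolve the two distributions (both contribute in 2-u steps):
  M: 0.0529×0.5721 = 0.030264
  M+2: 0.0529×0.4279 + 0.3542×0.5721 = 0.225274
  M+4: 0.3542×0.4279 + 0.5929×0.5721 = 0.490760
  M+6: 0.5929×0.4279 = 0.253702
Scale to base peak (0.490760) = 100: 6.17 : 45.90 : 100.00 : 51.70

6.17 : 45.90 : 100.00 : 51.70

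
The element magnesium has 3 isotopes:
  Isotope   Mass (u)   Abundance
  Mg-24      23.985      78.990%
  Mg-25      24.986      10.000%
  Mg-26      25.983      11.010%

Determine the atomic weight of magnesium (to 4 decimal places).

Average mass = Σ (abundance × isotope mass) = 0.78990 × 23.985 + 0.10000 × 24.986 + 0.11010 × 25.983
= 18.94575 + 2.49860 + 2.86073 = 24.30508 u

24.3051 u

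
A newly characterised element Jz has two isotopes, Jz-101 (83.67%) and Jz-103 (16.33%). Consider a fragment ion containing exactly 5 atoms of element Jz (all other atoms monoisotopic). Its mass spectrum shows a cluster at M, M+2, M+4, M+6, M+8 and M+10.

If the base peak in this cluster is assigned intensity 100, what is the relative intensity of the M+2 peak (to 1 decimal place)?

(0.8367 + 0.1633)^5 gives M 0.4101, M+2 0.4002, M+4 0.1562, M+6 0.0305, M+8 0.0030, M+10 0.0001; the largest is M.
P(M) = C(5,0) × 0.8367^5 × 0.1633^0 = 1 × 0.41006136 × 1.0000 = 0.410061 (base)
P(M+2) = C(5,1) × 0.8367^4 × 0.1633^1 = 5 × 0.49009365 × 0.1633 = 0.400161
Relative intensity = 0.400161 / 0.410061 × 100 = 97.6

97.6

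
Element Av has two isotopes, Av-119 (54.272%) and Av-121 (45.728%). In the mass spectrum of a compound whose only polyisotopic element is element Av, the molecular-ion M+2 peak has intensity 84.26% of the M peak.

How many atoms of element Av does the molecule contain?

For n independent Av atoms, I(M+2)/I(M) = n · (abundance Av-121) / (abundance Av-119) = n · 0.45728/0.54272.
n = 0.8426 × 0.54272/0.45728 = 1.00 ≈ 1

1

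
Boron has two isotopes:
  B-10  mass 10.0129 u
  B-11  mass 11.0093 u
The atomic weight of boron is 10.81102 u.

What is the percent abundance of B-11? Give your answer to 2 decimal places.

With x = fraction of B-10 (so B-11 is 1 − x):
10.0129·x + 11.0093·(1 − x) = 10.81102
(10.0129 − 11.0093)·x = 10.81102 − 11.0093
x = -0.19828 / -0.9964 = 0.19900 → 19.90% B-10, 80.10% B-11.

80.10%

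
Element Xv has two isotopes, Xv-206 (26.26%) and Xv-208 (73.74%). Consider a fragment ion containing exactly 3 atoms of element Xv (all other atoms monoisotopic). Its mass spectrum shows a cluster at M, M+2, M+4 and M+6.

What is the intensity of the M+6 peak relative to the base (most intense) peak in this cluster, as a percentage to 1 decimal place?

93.6%

(0.2626 + 0.7374)^3 gives M 0.0181, M+2 0.1526, M+4 0.4284, M+6 0.4010; the largest is M+4.
P(M+4) = C(3,2) × 0.2626^1 × 0.7374^2 = 3 × 0.2626 × 0.54375876 = 0.428373 (base)
P(M+6) = C(3,3) × 0.2626^0 × 0.7374^3 = 1 × 1.0000 × 0.40096771 = 0.400968
Relative intensity = 0.400968 / 0.428373 × 100 = 93.6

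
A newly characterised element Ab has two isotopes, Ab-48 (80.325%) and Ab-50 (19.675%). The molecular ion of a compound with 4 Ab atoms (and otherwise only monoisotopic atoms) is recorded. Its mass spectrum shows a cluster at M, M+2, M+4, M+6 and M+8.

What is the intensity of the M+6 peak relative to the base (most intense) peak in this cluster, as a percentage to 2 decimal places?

Term probabilities: M 0.4163, M+2 0.4079, M+4 0.1499, M+6 0.0245, M+8 0.0015. Base peak = M.
P(M) = C(4,0) × 0.80325^4 × 0.19675^0 = 1 × 0.41629667 × 1.0000 = 0.416297 (base)
P(M+6) = C(4,3) × 0.80325^1 × 0.19675^3 = 4 × 0.80325 × 0.0076163 = 0.024471
Relative intensity = 0.024471 / 0.416297 × 100 = 5.88

5.88%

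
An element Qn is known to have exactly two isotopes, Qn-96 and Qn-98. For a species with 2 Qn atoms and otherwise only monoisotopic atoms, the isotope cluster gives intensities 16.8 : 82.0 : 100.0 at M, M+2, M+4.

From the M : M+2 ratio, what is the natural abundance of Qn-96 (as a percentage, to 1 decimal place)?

29.1%

Let p = fractional abundance of Qn-96. I(M+2)/I(M) = [C(2,1)·p^1·(1−p)] / p^2 = 2·(1−p)/p = 82.0/16.8 = 4.8810
(1−p)/p = 4.8810/2 = 2.4405  ⇒  p = 1/(1 + 2.4405) = 0.2907
Qn-96: 29.1%, Qn-98: 70.9%.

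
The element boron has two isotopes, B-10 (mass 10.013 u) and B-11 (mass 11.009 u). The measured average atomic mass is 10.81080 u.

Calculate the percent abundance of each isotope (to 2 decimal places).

B-10: 19.90%, B-11: 80.10%

Let x be the fractional abundance of B-10; then B-11 has abundance 1 − x.
10.013·x + 11.009·(1 − x) = 10.81080
(10.013 − 11.009)·x = 10.81080 − 11.009
x = -0.19820 / -0.996 = 0.19900 → 19.90% B-10, 80.10% B-11.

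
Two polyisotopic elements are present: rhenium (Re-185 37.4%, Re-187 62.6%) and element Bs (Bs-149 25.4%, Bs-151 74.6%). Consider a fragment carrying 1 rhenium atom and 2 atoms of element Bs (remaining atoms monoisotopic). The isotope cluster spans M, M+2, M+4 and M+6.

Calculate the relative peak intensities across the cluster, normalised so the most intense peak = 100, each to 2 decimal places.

Rhenium pattern (n=1): 0.3740 : 0.6260
Element Bs pattern (n=2): 0.064516 : 0.378968 : 0.556516
Convolve the two distributions (both contribute in 2-u steps):
  M: 0.3740×0.064516 = 0.024129
  M+2: 0.3740×0.378968 + 0.6260×0.064516 = 0.182121
  M+4: 0.3740×0.556516 + 0.6260×0.378968 = 0.445371
  M+6: 0.6260×0.556516 = 0.348379
Scale to base peak (0.445371) = 100: 5.42 : 40.89 : 100.00 : 78.22

5.42 : 40.89 : 100.00 : 78.22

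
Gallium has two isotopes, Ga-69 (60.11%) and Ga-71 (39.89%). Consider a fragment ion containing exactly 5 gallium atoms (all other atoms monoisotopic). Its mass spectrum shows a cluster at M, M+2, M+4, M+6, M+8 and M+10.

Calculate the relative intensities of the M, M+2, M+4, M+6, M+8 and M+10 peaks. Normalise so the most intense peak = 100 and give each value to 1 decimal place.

The 5 Ga atoms are independent, so intensities follow the terms of (0.6011 + 0.3989)^5.
P(M) = 0.6011^5 = 0.078475
P(M+2) = 5 × 0.6011^4 × 0.3989^1 = 0.260388
P(M+4) = 10 × 0.6011^3 × 0.3989^2 = 0.345596
P(M+6) = 10 × 0.6011^2 × 0.3989^3 = 0.229343
P(M+8) = 5 × 0.6011^1 × 0.3989^4 = 0.076098
P(M+10) = 0.3989^5 = 0.010100
The M+4 peak is largest (0.345596); scaling to 100 gives 22.7 : 75.3 : 100.0 : 66.4 : 22.0 : 2.9.

22.7 : 75.3 : 100.0 : 66.4 : 22.0 : 2.9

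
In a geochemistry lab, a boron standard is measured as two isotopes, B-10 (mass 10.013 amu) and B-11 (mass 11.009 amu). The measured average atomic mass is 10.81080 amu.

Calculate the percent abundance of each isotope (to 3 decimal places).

B-10: 19.900%, B-11: 80.100%

Let x be the fractional abundance of B-10; then B-11 has abundance 1 − x.
10.013·x + 11.009·(1 − x) = 10.81080
(10.013 − 11.009)·x = 10.81080 − 11.009
x = -0.19820 / -0.996 = 0.19900 → 19.900% B-10, 80.100% B-11.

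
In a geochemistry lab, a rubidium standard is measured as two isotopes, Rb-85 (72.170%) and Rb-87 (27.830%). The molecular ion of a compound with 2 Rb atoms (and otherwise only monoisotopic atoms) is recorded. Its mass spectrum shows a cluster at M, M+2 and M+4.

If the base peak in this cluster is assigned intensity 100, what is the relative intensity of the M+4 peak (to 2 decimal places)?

(0.72170 + 0.27830)^2 gives M 0.5209, M+2 0.4017, M+4 0.0775; the largest is M.
P(M) = C(2,0) × 0.72170^2 × 0.27830^0 = 1 × 0.52085089 × 1.0000 = 0.520851 (base)
P(M+4) = C(2,2) × 0.72170^0 × 0.27830^2 = 1 × 1.0000 × 0.07745089 = 0.077451
Relative intensity = 0.077451 / 0.520851 × 100 = 14.87

14.87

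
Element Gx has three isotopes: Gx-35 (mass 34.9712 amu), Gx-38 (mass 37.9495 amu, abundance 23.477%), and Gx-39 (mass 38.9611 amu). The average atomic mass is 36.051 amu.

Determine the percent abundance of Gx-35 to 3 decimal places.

66.984%

Let x and y be the fractions of Gx-35 and Gx-39. Then x + y = 1 − 0.23477 = 0.76523 and 34.9712x + 38.9611y = 36.051 − 0.23477×37.9495 = 27.141595885.
Substituting: 34.9712x + 38.9611(0.76523 − x) = 27.141595885
(34.9712 − 38.9611)x = -2.672606668  ⇒  x = 0.66984, y = 0.09539
Gx-35: 66.984%, Gx-39: 9.539%.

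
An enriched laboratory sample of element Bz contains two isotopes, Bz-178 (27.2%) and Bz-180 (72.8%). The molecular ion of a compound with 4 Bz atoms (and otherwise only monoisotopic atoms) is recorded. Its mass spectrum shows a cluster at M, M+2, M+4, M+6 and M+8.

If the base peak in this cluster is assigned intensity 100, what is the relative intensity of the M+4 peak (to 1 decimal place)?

Binomial terms of (0.272 + 0.728)^4: M 0.0055, M+2 0.0586, M+4 0.2353, M+6 0.4198, M+8 0.2809 → M+6 is the base peak.
P(M+6) = C(4,3) × 0.272^1 × 0.728^3 = 4 × 0.2720 × 0.38582835 = 0.419781 (base)
P(M+4) = C(4,2) × 0.272^2 × 0.728^2 = 6 × 0.073984 × 0.529984 = 0.235262
Relative intensity = 0.235262 / 0.419781 × 100 = 56.0

56.0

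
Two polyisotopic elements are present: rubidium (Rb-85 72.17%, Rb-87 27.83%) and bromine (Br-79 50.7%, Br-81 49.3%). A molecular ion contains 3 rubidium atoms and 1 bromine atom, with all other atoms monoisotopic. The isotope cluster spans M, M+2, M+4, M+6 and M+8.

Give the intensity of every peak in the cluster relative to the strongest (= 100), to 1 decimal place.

Rubidium pattern (n=3): 0.37589809 : 0.43485841 : 0.16768892 : 0.02155458
Bromine pattern (n=1): 0.5070 : 0.4930
Convolve the two distributions (both contribute in 2-u steps):
  M: 0.37589809×0.5070 = 0.190580
  M+2: 0.37589809×0.4930 + 0.43485841×0.5070 = 0.405791
  M+4: 0.43485841×0.4930 + 0.16768892×0.5070 = 0.299403
  M+6: 0.16768892×0.4930 + 0.02155458×0.5070 = 0.093599
  M+8: 0.02155458×0.4930 = 0.010626
Scale to base peak (0.405791) = 100: 47.0 : 100.0 : 73.8 : 23.1 : 2.6

47.0 : 100.0 : 73.8 : 23.1 : 2.6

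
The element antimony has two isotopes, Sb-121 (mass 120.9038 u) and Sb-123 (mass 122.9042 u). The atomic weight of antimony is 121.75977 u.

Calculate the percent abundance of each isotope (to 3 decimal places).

Sb-121: 57.210%, Sb-123: 42.790%

With x = fraction of Sb-121 (so Sb-123 is 1 − x):
120.9038·x + 122.9042·(1 − x) = 121.75977
(120.9038 − 122.9042)·x = 121.75977 − 122.9042
x = -1.14443 / -2.0004 = 0.57210 → 57.210% Sb-121, 42.790% Sb-123.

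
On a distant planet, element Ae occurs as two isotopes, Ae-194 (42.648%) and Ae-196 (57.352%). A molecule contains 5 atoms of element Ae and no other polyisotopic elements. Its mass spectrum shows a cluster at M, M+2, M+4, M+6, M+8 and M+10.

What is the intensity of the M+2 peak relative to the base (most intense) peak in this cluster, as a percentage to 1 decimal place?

27.6%

(0.42648 + 0.57352)^5 gives M 0.0141, M+2 0.0949, M+4 0.2551, M+6 0.3431, M+8 0.2307, M+10 0.0621; the largest is M+6.
P(M+6) = C(5,3) × 0.42648^2 × 0.57352^3 = 10 × 0.18188519 × 0.18864518 = 0.343118 (base)
P(M+2) = C(5,1) × 0.42648^4 × 0.57352^1 = 5 × 0.03308222 × 0.57352 = 0.094867
Relative intensity = 0.094867 / 0.343118 × 100 = 27.6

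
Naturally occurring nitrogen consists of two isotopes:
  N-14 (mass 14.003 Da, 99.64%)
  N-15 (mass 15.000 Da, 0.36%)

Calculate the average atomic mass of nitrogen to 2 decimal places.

The abundance-weighted mean is 0.9964 × 14.003 + 0.0036 × 15.000
= 13.9526 + 0.0540 = 14.0066 Da

14.01 Da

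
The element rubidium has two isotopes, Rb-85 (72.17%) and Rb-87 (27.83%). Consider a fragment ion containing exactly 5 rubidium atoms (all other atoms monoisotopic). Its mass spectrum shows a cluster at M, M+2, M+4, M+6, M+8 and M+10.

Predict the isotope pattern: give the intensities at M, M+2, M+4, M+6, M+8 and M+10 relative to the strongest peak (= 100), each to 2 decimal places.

Each Rb atom is independently Rb-85 (p = 0.7217) or Rb-87 (q = 0.2783); the cluster is the binomial expansion (p + q)^5.
P(M) = 0.7217^5 = 0.195787
P(M+2) = 5 × 0.7217^4 × 0.2783^1 = 0.377494
P(M+4) = 10 × 0.7217^3 × 0.2783^2 = 0.291136
P(M+6) = 10 × 0.7217^2 × 0.2783^3 = 0.112267
P(M+8) = 5 × 0.7217^1 × 0.2783^4 = 0.021646
P(M+10) = 0.2783^5 = 0.001669
The M+2 peak is largest (0.377494); scaling to 100 gives 51.86 : 100.00 : 77.12 : 29.74 : 5.73 : 0.44.

51.86 : 100.00 : 77.12 : 29.74 : 5.73 : 0.44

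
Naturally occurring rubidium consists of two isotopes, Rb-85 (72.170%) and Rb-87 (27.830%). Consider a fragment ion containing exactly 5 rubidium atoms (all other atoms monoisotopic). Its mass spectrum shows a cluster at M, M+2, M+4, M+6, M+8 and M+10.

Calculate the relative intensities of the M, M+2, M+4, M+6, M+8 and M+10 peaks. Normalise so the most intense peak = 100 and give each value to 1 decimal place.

The 5 Rb atoms are independent, so intensities follow the terms of (0.72170 + 0.27830)^5.
P(M) = 0.72170^5 = 0.195787
P(M+2) = 5 × 0.72170^4 × 0.27830^1 = 0.377494
P(M+4) = 10 × 0.72170^3 × 0.27830^2 = 0.291136
P(M+6) = 10 × 0.72170^2 × 0.27830^3 = 0.112267
P(M+8) = 5 × 0.72170^1 × 0.27830^4 = 0.021646
P(M+10) = 0.27830^5 = 0.001669
The M+2 peak is largest (0.377494); scaling to 100 gives 51.9 : 100.0 : 77.1 : 29.7 : 5.7 : 0.4.

51.9 : 100.0 : 77.1 : 29.7 : 5.7 : 0.4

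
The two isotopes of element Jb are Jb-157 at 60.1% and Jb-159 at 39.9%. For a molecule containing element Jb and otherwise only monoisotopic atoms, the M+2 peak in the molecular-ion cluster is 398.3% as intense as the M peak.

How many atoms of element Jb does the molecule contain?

6

The M+2/M ratio from n Jb atoms is n · q/p = n · 0.399/0.601.
n = 3.983 × 0.601/0.399 = 6.00 ≈ 6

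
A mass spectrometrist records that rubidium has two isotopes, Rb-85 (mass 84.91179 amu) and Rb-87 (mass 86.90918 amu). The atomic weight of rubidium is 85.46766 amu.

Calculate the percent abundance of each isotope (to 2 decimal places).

Rb-85: 72.17%, Rb-87: 27.83%

Writing the weighted mean with unknown fraction x of Rb-85:
84.91179·x + 86.90918·(1 − x) = 85.46766
(84.91179 − 86.90918)·x = 85.46766 − 86.90918
x = -1.44152 / -1.99739 = 0.72170 → 72.17% Rb-85, 27.83% Rb-87.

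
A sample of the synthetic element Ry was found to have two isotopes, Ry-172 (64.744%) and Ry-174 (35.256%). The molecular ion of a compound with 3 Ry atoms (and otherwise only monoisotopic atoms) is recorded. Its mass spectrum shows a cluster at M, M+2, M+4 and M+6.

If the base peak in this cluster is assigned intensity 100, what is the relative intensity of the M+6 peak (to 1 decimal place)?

(0.64744 + 0.35256)^3 gives M 0.2714, M+2 0.4434, M+4 0.2414, M+6 0.0438; the largest is M+2.
P(M+2) = C(3,1) × 0.64744^2 × 0.35256^1 = 3 × 0.41917855 × 0.35256 = 0.443357 (base)
P(M+6) = C(3,3) × 0.64744^0 × 0.35256^3 = 1 × 1.0000 × 0.0438227 = 0.043823
Relative intensity = 0.043823 / 0.443357 × 100 = 9.9

9.9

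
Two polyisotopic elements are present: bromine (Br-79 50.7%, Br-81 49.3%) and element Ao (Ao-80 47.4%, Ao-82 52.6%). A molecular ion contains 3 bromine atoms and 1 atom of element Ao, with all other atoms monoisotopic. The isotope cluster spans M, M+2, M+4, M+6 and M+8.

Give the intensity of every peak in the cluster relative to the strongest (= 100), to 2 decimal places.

Bromine pattern (n=3): 0.13032384 : 0.38017547 : 0.36967753 : 0.11982316
Element Ao pattern (n=1): 0.4740 : 0.5260
Convolve the two distributions (both contribute in 2-u steps):
  M: 0.13032384×0.4740 = 0.061774
  M+2: 0.13032384×0.5260 + 0.38017547×0.4740 = 0.248754
  M+4: 0.38017547×0.5260 + 0.36967753×0.4740 = 0.375199
  M+6: 0.36967753×0.5260 + 0.11982316×0.4740 = 0.251247
  M+8: 0.11982316×0.5260 = 0.063027
Scale to base peak (0.375199) = 100: 16.46 : 66.30 : 100.00 : 66.96 : 16.80

16.46 : 66.30 : 100.00 : 66.96 : 16.80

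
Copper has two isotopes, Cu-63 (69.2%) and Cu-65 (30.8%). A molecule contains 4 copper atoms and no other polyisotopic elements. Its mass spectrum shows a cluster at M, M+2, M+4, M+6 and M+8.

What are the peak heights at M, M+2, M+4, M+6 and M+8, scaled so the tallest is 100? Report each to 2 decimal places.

The 4 Cu atoms are independent, so intensities follow the terms of (0.692 + 0.308)^4.
P(M) = 0.692^4 = 0.229311
P(M+2) = 4 × 0.692^3 × 0.308^1 = 0.408253
P(M+4) = 6 × 0.692^2 × 0.308^2 = 0.272562
P(M+6) = 4 × 0.692^1 × 0.308^3 = 0.080876
P(M+8) = 0.308^4 = 0.008999
The M+2 peak is largest (0.408253); scaling to 100 gives 56.17 : 100.00 : 66.76 : 19.81 : 2.20.

56.17 : 100.00 : 66.76 : 19.81 : 2.20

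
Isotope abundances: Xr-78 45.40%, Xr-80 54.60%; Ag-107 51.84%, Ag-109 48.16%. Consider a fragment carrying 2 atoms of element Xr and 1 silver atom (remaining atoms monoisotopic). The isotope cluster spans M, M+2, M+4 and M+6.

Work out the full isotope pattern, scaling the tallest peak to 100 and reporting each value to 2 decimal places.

27.17 : 90.58 : 100.00 : 36.50

Element Xr pattern (n=2): 0.206116 : 0.495768 : 0.298116
Silver pattern (n=1): 0.5184 : 0.4816
Convolve the two distributions (both contribute in 2-u steps):
  M: 0.206116×0.5184 = 0.106851
  M+2: 0.206116×0.4816 + 0.495768×0.5184 = 0.356272
  M+4: 0.495768×0.4816 + 0.298116×0.5184 = 0.393305
  M+6: 0.298116×0.4816 = 0.143573
Scale to base peak (0.393305) = 100: 27.17 : 90.58 : 100.00 : 36.50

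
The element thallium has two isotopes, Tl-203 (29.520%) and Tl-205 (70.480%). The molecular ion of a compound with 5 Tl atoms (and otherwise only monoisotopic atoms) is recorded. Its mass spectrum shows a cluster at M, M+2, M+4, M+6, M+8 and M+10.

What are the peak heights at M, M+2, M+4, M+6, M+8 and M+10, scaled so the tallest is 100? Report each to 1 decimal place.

0.6 : 7.3 : 35.1 : 83.8 : 100.0 : 47.8

Expanding (0.29520 + 0.70480)^5:
P(M) = 0.29520^5 = 0.002242
P(M+2) = 5 × 0.29520^4 × 0.70480^1 = 0.026761
P(M+4) = 10 × 0.29520^3 × 0.70480^2 = 0.127785
P(M+6) = 10 × 0.29520^2 × 0.70480^3 = 0.305092
P(M+8) = 5 × 0.29520^1 × 0.70480^4 = 0.364208
P(M+10) = 0.70480^5 = 0.173912
The M+8 peak is largest (0.364208); scaling to 100 gives 0.6 : 7.3 : 35.1 : 83.8 : 100.0 : 47.8.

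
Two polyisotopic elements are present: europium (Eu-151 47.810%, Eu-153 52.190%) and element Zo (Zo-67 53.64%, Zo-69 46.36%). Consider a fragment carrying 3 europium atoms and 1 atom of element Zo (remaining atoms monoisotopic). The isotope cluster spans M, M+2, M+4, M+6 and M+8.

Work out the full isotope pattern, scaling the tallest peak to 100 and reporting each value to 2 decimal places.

15.61 : 64.62 : 100.00 : 68.54 : 17.55

Europium pattern (n=3): 0.10928391 : 0.3578871 : 0.39067407 : 0.14215492
Element Zo pattern (n=1): 0.5364 : 0.4636
Convolve the two distributions (both contribute in 2-u steps):
  M: 0.10928391×0.5364 = 0.058620
  M+2: 0.10928391×0.4636 + 0.3578871×0.5364 = 0.242635
  M+4: 0.3578871×0.4636 + 0.39067407×0.5364 = 0.375474
  M+6: 0.39067407×0.4636 + 0.14215492×0.5364 = 0.257368
  M+8: 0.14215492×0.4636 = 0.065903
Scale to base peak (0.375474) = 100: 15.61 : 64.62 : 100.00 : 68.54 : 17.55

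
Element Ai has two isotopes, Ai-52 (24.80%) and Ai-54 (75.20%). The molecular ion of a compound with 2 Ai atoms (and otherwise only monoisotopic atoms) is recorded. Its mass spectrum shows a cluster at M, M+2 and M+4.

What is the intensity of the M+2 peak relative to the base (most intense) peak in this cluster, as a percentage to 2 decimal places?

65.96%

(0.2480 + 0.7520)^2 gives M 0.0615, M+2 0.3730, M+4 0.5655; the largest is M+4.
P(M+4) = C(2,2) × 0.2480^0 × 0.7520^2 = 1 × 1.0000 × 0.565504 = 0.565504 (base)
P(M+2) = C(2,1) × 0.2480^1 × 0.7520^1 = 2 × 0.2480 × 0.7520 = 0.372992
Relative intensity = 0.372992 / 0.565504 × 100 = 65.96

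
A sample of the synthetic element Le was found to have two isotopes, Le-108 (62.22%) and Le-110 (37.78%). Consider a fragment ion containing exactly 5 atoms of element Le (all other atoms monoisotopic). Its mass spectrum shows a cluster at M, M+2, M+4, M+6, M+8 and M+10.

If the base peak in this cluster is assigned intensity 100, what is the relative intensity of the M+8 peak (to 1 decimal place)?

Binomial terms of (0.6222 + 0.3778)^5: M 0.0933, M+2 0.2831, M+4 0.3438, M+6 0.2088, M+8 0.0634, M+10 0.0077 → M+4 is the base peak.
P(M+4) = C(5,2) × 0.6222^3 × 0.3778^2 = 10 × 0.24087405 × 0.14273284 = 0.343806 (base)
P(M+8) = C(5,4) × 0.6222^1 × 0.3778^4 = 5 × 0.6222 × 0.02037266 = 0.063379
Relative intensity = 0.063379 / 0.343806 × 100 = 18.4

18.4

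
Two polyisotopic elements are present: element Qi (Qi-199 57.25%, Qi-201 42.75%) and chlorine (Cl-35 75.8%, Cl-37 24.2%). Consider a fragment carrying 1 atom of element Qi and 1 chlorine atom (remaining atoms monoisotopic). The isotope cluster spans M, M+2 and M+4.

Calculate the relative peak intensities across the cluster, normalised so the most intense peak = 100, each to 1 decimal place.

93.8 : 100.0 : 22.4

Element Qi pattern (n=1): 0.5725 : 0.4275
Chlorine pattern (n=1): 0.7580 : 0.2420
Convolve the two distributions (both contribute in 2-u steps):
  M: 0.5725×0.7580 = 0.433955
  M+2: 0.5725×0.2420 + 0.4275×0.7580 = 0.462590
  M+4: 0.4275×0.2420 = 0.103455
Scale to base peak (0.462590) = 100: 93.8 : 100.0 : 22.4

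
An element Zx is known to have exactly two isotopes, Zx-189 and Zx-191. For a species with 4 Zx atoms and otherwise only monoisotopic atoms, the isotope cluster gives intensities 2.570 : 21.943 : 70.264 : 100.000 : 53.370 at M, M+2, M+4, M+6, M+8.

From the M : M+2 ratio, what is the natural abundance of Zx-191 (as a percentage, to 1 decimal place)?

68.1%

Let p = fractional abundance of Zx-189. I(M+2)/I(M) = [C(4,1)·p^3·(1−p)] / p^4 = 4·(1−p)/p = 21.943/2.570 = 8.5381
(1−p)/p = 8.5381/4 = 2.1345  ⇒  p = 1/(1 + 2.1345) = 0.3190
Zx-189: 31.9%, Zx-191: 68.1%.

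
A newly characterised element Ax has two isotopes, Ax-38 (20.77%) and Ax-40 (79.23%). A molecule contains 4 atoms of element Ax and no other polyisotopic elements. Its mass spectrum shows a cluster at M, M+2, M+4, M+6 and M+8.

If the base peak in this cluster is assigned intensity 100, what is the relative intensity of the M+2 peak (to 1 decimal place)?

6.9

Term probabilities: M 0.0019, M+2 0.0284, M+4 0.1625, M+6 0.4132, M+8 0.3941. Base peak = M+6.
P(M+6) = C(4,3) × 0.2077^1 × 0.7923^3 = 4 × 0.2077 × 0.49735784 = 0.413205 (base)
P(M+2) = C(4,1) × 0.2077^3 × 0.7923^1 = 4 × 0.00896003 × 0.7923 = 0.028396
Relative intensity = 0.028396 / 0.413205 × 100 = 6.9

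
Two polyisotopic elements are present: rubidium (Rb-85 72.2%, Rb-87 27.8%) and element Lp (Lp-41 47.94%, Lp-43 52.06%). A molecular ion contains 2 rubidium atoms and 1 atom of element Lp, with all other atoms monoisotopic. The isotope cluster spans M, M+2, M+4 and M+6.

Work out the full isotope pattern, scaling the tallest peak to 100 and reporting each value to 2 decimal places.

53.88 : 100.00 : 53.04 : 8.67

Rubidium pattern (n=2): 0.521284 : 0.401432 : 0.077284
Element Lp pattern (n=1): 0.4794 : 0.5206
Convolve the two distributions (both contribute in 2-u steps):
  M: 0.521284×0.4794 = 0.249904
  M+2: 0.521284×0.5206 + 0.401432×0.4794 = 0.463827
  M+4: 0.401432×0.5206 + 0.077284×0.4794 = 0.246035
  M+6: 0.077284×0.5206 = 0.040234
Scale to base peak (0.463827) = 100: 53.88 : 100.00 : 53.04 : 8.67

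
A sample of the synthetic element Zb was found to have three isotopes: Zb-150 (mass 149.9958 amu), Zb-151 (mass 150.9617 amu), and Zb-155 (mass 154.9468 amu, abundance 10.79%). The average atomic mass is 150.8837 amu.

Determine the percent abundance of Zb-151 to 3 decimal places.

36.617%

The remaining 89.21% is split between Zb-150 (fraction x) and Zb-151 (fraction 0.8921 − x).
Substituting: 149.9958x + 150.9617(0.8921 − x) = 134.16494028
(149.9958 − 150.9617)x = -0.50799229  ⇒  x = 0.52593, y = 0.36617
Zb-150: 52.593%, Zb-151: 36.617%.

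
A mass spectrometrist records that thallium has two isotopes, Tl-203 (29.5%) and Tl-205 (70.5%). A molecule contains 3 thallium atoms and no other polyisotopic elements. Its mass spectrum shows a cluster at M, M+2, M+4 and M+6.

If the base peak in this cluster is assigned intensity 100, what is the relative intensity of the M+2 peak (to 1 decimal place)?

Binomial terms of (0.295 + 0.705)^3: M 0.0257, M+2 0.1841, M+4 0.4399, M+6 0.3504 → M+4 is the base peak.
P(M+4) = C(3,2) × 0.295^1 × 0.705^2 = 3 × 0.2950 × 0.497025 = 0.439867 (base)
P(M+2) = C(3,1) × 0.295^2 × 0.705^1 = 3 × 0.087025 × 0.7050 = 0.184058
Relative intensity = 0.184058 / 0.439867 × 100 = 41.8

41.8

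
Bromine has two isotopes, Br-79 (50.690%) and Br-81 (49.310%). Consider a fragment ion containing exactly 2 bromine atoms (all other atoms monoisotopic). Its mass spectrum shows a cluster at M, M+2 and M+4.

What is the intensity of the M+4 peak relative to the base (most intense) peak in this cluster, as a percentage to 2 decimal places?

48.64%

Term probabilities: M 0.2569, M+2 0.4999, M+4 0.2431. Base peak = M+2.
P(M+2) = C(2,1) × 0.50690^1 × 0.49310^1 = 2 × 0.5069 × 0.4931 = 0.499905 (base)
P(M+4) = C(2,2) × 0.50690^0 × 0.49310^2 = 1 × 1.0000 × 0.24314761 = 0.243148
Relative intensity = 0.243148 / 0.499905 × 100 = 48.64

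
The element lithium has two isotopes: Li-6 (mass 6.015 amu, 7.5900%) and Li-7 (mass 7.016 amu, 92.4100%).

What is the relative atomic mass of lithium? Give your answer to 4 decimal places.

The abundance-weighted mean is 0.075900 × 6.015 + 0.924100 × 7.016
= 0.45654 + 6.48349 = 6.94003 amu

6.9400 amu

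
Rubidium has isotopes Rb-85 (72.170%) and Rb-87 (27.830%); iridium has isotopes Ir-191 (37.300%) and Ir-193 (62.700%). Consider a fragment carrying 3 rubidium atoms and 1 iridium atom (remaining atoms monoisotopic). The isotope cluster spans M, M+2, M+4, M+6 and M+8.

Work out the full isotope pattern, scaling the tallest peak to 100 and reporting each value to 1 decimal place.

35.2 : 100.0 : 84.2 : 28.4 : 3.4

Rubidium pattern (n=3): 0.37589809 : 0.43485841 : 0.16768892 : 0.02155458
Iridium pattern (n=1): 0.3730 : 0.6270
Convolve the two distributions (both contribute in 2-u steps):
  M: 0.37589809×0.3730 = 0.140210
  M+2: 0.37589809×0.6270 + 0.43485841×0.3730 = 0.397890
  M+4: 0.43485841×0.6270 + 0.16768892×0.3730 = 0.335204
  M+6: 0.16768892×0.6270 + 0.02155458×0.3730 = 0.113181
  M+8: 0.02155458×0.6270 = 0.013515
Scale to base peak (0.397890) = 100: 35.2 : 100.0 : 84.2 : 28.4 : 3.4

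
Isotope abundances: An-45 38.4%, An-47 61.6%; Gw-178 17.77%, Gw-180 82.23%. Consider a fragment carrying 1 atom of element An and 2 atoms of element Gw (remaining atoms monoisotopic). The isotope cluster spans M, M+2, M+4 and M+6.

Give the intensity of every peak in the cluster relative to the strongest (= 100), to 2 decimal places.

Element An pattern (n=1): 0.3840 : 0.6160
Element Gw pattern (n=2): 0.03157729 : 0.29224542 : 0.67617729
Convolve the two distributions (both contribute in 2-u steps):
  M: 0.3840×0.03157729 = 0.012126
  M+2: 0.3840×0.29224542 + 0.6160×0.03157729 = 0.131674
  M+4: 0.3840×0.67617729 + 0.6160×0.29224542 = 0.439675
  M+6: 0.6160×0.67617729 = 0.416525
Scale to base peak (0.439675) = 100: 2.76 : 29.95 : 100.00 : 94.73

2.76 : 29.95 : 100.00 : 94.73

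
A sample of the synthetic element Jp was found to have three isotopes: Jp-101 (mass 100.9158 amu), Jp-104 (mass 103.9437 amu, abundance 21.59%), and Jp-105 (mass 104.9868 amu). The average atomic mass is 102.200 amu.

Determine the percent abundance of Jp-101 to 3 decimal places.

62.923%

The remaining 78.41% is split between Jp-101 (fraction x) and Jp-105 (fraction 0.7841 − x).
Substituting: 100.9158x + 104.9868(0.7841 − x) = 79.75855517
(100.9158 − 104.9868)x = -2.56159471  ⇒  x = 0.62923, y = 0.15487
Jp-101: 62.923%, Jp-105: 15.487%.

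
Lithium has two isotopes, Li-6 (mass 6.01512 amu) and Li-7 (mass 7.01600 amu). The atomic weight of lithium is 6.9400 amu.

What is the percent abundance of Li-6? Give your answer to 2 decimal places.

7.59%

Writing the weighted mean with unknown fraction x of Li-6:
6.01512·x + 7.01600·(1 − x) = 6.9400
(6.01512 − 7.01600)·x = 6.9400 − 7.01600
x = -0.07600 / -1.00088 = 0.07593 → 7.59% Li-6, 92.41% Li-7.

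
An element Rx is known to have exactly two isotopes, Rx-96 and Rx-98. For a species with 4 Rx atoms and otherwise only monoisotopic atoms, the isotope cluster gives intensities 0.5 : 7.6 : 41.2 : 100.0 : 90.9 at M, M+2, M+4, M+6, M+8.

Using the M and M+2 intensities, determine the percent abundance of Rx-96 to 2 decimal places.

Let p = fractional abundance of Rx-96. I(M+2)/I(M) = [C(4,1)·p^3·(1−p)] / p^4 = 4·(1−p)/p = 7.6/0.5 = 15.2000
(1−p)/p = 15.2000/4 = 3.8000  ⇒  p = 1/(1 + 3.8000) = 0.2083
Rx-96: 20.83%, Rx-98: 79.17%.

20.83%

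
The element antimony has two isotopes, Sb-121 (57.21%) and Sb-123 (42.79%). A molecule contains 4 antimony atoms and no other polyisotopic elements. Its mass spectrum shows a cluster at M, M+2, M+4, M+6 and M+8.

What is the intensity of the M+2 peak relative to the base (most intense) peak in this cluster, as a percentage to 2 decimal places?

89.13%

Binomial terms of (0.5721 + 0.4279)^4: M 0.1071, M+2 0.3205, M+4 0.3596, M+6 0.1793, M+8 0.0335 → M+4 is the base peak.
P(M+4) = C(4,2) × 0.5721^2 × 0.4279^2 = 6 × 0.32729841 × 0.18309841 = 0.359567 (base)
P(M+2) = C(4,1) × 0.5721^3 × 0.4279^1 = 4 × 0.18724742 × 0.4279 = 0.320493
Relative intensity = 0.320493 / 0.359567 × 100 = 89.13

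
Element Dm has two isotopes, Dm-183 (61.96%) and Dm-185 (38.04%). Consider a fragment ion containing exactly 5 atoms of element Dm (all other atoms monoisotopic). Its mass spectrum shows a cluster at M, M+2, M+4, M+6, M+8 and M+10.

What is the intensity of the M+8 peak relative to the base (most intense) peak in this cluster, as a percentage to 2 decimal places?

Term probabilities: M 0.0913, M+2 0.2803, M+4 0.3442, M+6 0.2113, M+8 0.0649, M+10 0.0080. Base peak = M+4.
P(M+4) = C(5,2) × 0.6196^3 × 0.3804^2 = 10 × 0.23786702 × 0.14470416 = 0.344203 (base)
P(M+8) = C(5,4) × 0.6196^1 × 0.3804^4 = 5 × 0.6196 × 0.02093929 = 0.064870
Relative intensity = 0.064870 / 0.344203 × 100 = 18.85

18.85%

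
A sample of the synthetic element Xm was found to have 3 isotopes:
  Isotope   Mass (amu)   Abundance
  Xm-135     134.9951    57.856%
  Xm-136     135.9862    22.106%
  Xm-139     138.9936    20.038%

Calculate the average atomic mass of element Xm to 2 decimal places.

Weight each isotope mass by its fractional abundance: 0.57856 × 134.9951 + 0.22106 × 135.9862 + 0.20038 × 138.9936
= 78.10277 + 30.06111 + 27.85154 = 136.01542 amu

136.02 amu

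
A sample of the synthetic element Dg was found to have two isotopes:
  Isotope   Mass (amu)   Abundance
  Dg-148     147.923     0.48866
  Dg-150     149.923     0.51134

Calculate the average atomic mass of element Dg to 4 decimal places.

148.9457 amu

Ar = Σ fᵢ·mᵢ = 0.48866 × 147.923 + 0.51134 × 149.923
= 72.28405 + 76.66163 = 148.94568 amu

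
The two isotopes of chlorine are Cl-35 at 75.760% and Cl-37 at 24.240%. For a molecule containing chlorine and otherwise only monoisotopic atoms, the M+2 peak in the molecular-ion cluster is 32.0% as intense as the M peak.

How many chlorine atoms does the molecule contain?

With n Cl atoms, P(M+2)/P(M) = C(n,1)·p^(n−1)q / p^n = n·q/p = n · 0.24240/0.75760.
n = 0.320 × 0.75760/0.24240 = 1.00 ≈ 1

1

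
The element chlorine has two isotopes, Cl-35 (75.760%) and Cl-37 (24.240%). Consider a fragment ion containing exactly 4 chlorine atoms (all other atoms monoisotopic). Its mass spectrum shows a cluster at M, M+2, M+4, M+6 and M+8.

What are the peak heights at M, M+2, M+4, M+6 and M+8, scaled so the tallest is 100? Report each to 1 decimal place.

Expanding (0.75760 + 0.24240)^4:
P(M) = 0.75760^4 = 0.329428
P(M+2) = 4 × 0.75760^3 × 0.24240^1 = 0.421612
P(M+4) = 6 × 0.75760^2 × 0.24240^2 = 0.202347
P(M+6) = 4 × 0.75760^1 × 0.24240^3 = 0.043162
P(M+8) = 0.24240^4 = 0.003452
The M+2 peak is largest (0.421612); scaling to 100 gives 78.1 : 100.0 : 48.0 : 10.2 : 0.8.

78.1 : 100.0 : 48.0 : 10.2 : 0.8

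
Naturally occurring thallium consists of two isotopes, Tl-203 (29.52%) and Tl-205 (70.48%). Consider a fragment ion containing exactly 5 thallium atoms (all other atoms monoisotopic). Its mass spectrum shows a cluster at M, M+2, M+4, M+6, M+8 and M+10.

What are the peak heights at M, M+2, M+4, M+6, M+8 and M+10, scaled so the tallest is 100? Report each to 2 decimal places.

Expanding (0.2952 + 0.7048)^5:
P(M) = 0.2952^5 = 0.002242
P(M+2) = 5 × 0.2952^4 × 0.7048^1 = 0.026761
P(M+4) = 10 × 0.2952^3 × 0.7048^2 = 0.127785
P(M+6) = 10 × 0.2952^2 × 0.7048^3 = 0.305092
P(M+8) = 5 × 0.2952^1 × 0.7048^4 = 0.364208
P(M+10) = 0.7048^5 = 0.173912
The M+8 peak is largest (0.364208); scaling to 100 gives 0.62 : 7.35 : 35.09 : 83.77 : 100.00 : 47.75.

0.62 : 7.35 : 35.09 : 83.77 : 100.00 : 47.75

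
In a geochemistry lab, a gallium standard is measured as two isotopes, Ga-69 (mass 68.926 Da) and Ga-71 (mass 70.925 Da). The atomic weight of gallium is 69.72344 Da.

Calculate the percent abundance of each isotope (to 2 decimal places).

Ga-69: 60.11%, Ga-71: 39.89%

Writing the weighted mean with unknown fraction x of Ga-69:
68.926·x + 70.925·(1 − x) = 69.72344
(68.926 − 70.925)·x = 69.72344 − 70.925
x = -1.20156 / -1.999 = 0.60108 → 60.11% Ga-69, 39.89% Ga-71.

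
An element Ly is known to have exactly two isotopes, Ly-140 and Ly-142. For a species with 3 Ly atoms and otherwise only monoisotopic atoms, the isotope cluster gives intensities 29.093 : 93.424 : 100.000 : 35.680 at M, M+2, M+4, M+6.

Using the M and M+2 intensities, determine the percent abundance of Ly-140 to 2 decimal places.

48.30%

Let p = fractional abundance of Ly-140. I(M+2)/I(M) = [C(3,1)·p^2·(1−p)] / p^3 = 3·(1−p)/p = 93.424/29.093 = 3.2112
(1−p)/p = 3.2112/3 = 1.0704  ⇒  p = 1/(1 + 1.0704) = 0.4830
Ly-140: 48.30%, Ly-142: 51.70%.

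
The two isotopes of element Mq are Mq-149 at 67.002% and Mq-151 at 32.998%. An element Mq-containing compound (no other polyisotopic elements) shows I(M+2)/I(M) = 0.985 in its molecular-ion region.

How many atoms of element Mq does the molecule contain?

The M+2/M ratio from n Mq atoms is n · q/p = n · 0.32998/0.67002.
n = 0.985 × 0.67002/0.32998 = 2.00 ≈ 2

2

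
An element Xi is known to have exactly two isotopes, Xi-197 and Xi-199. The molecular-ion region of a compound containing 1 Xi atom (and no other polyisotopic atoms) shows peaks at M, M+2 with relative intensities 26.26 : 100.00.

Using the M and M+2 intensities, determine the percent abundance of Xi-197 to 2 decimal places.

Write p for the Xi-197 fraction. I(M+2)/I(M) = [C(1,1)·p^0·(1−p)] / p^1 = 1·(1−p)/p = 100.00/26.26 = 3.8081
(1−p)/p = 3.8081/1 = 3.8081  ⇒  p = 1/(1 + 3.8081) = 0.2080
Xi-197: 20.80%, Xi-199: 79.20%.

20.80%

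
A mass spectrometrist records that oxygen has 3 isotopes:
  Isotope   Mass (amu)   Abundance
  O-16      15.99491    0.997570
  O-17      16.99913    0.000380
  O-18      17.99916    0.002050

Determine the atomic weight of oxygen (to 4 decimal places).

15.9994 amu

Weight each isotope mass by its fractional abundance: 0.997570 × 15.99491 + 0.000380 × 16.99913 + 0.002050 × 17.99916
= 15.956042 + 0.006460 + 0.036898 = 15.999400 amu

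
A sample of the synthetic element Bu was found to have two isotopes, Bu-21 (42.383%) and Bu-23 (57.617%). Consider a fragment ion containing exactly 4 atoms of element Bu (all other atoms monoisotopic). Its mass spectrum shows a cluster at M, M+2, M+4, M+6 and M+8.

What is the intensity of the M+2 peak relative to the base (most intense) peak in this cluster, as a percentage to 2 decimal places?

49.04%

Binomial terms of (0.42383 + 0.57617)^4: M 0.0323, M+2 0.1755, M+4 0.3578, M+6 0.3243, M+8 0.1102 → M+4 is the base peak.
P(M+4) = C(4,2) × 0.42383^2 × 0.57617^2 = 6 × 0.17963187 × 0.33197187 = 0.357796 (base)
P(M+2) = C(4,1) × 0.42383^3 × 0.57617^1 = 4 × 0.07613337 × 0.57617 = 0.175463
Relative intensity = 0.175463 / 0.357796 × 100 = 49.04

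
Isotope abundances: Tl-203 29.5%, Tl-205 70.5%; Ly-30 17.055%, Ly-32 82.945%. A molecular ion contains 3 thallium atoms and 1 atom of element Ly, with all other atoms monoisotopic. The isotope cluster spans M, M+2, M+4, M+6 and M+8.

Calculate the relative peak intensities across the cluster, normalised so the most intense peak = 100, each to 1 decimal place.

1.0 : 12.4 : 53.6 : 100.0 : 68.4

Thallium pattern (n=3): 0.02567237 : 0.18405787 : 0.43986713 : 0.35040263
Element Ly pattern (n=1): 0.17055 : 0.82945
Convolve the two distributions (both contribute in 2-u steps):
  M: 0.02567237×0.17055 = 0.004378
  M+2: 0.02567237×0.82945 + 0.18405787×0.17055 = 0.052685
  M+4: 0.18405787×0.82945 + 0.43986713×0.17055 = 0.227686
  M+6: 0.43986713×0.82945 + 0.35040263×0.17055 = 0.424609
  M+8: 0.35040263×0.82945 = 0.290641
Scale to base peak (0.424609) = 100: 1.0 : 12.4 : 53.6 : 100.0 : 68.4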